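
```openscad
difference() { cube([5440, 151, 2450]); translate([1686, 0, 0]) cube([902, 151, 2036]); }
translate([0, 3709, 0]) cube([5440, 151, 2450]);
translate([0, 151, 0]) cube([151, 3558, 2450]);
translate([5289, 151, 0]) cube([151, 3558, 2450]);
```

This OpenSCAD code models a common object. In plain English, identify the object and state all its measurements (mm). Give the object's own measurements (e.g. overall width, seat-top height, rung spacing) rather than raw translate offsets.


A single room: four walls, each 2450 mm tall and 151 mm thick, enclosing an outside footprint 5440×3860 mm (x × y), no floor or roof. The front and back walls (−y and +y sides) run the full x-width; the side walls fit between their inner faces. A door opening 902 mm wide and 2036 mm tall is cut through the front wall from the floor up, its −x edge 1686 mm from the wall's −x end.


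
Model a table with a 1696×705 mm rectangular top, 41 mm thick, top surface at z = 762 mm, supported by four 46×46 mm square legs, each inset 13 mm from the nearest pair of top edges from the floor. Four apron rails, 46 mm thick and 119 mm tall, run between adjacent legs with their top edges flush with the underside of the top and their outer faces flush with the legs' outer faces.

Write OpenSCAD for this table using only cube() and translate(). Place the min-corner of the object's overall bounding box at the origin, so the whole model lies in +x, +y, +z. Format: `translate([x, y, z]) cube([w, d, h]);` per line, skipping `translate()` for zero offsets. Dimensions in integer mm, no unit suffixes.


// leg_h = 762 - 41 = 721
// apron z = 721 - 119 = 602
translate([0, 0, 721]) cube([1696, 705, 41]);
translate([13, 13, 0]) cube([46, 46, 721]);
translate([1637, 13, 0]) cube([46, 46, 721]);
translate([13, 646, 0]) cube([46, 46, 721]);
translate([1637, 646, 0]) cube([46, 46, 721]);
translate([59, 13, 602]) cube([1578, 46, 119]);
translate([59, 646, 602]) cube([1578, 46, 119]);
translate([13, 59, 602]) cube([46, 587, 119]);
translate([1637, 59, 602]) cube([46, 587, 119]);


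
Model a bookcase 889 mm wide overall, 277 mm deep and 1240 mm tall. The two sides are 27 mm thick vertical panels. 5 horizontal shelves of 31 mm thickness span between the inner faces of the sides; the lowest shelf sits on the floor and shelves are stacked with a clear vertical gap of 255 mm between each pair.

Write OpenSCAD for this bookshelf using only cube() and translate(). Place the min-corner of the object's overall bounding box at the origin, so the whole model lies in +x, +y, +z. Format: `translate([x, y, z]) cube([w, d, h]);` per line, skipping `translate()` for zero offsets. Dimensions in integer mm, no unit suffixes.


cube([27, 277, 1240]);
translate([862, 0, 0]) cube([27, 277, 1240]);
translate([27, 0, 0]) cube([835, 277, 31]);
translate([27, 0, 286]) cube([835, 277, 31]);
translate([27, 0, 572]) cube([835, 277, 31]);
translate([27, 0, 858]) cube([835, 277, 31]);
translate([27, 0, 1144]) cube([835, 277, 31]);


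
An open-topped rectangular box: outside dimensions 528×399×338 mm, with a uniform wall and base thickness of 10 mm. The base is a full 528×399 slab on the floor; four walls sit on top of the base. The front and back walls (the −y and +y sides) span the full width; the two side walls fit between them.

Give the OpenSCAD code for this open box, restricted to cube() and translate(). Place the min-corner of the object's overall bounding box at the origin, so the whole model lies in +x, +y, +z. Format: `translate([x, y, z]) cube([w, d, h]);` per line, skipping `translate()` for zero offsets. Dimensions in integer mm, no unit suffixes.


cube([528, 399, 10]);
translate([0, 0, 10]) cube([528, 10, 328]);
translate([0, 389, 10]) cube([528, 10, 328]);
translate([0, 10, 10]) cube([10, 379, 328]);
translate([518, 10, 10]) cube([10, 379, 328]);


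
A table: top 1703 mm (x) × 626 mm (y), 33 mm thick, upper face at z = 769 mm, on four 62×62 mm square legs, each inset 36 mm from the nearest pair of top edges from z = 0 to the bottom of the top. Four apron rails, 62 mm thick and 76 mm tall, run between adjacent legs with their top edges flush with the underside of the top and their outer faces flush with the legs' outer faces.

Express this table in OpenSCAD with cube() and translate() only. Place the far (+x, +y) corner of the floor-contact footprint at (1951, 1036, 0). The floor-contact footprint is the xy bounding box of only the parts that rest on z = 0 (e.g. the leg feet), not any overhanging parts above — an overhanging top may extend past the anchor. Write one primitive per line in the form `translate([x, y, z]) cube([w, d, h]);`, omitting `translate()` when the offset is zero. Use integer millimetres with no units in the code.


// leg_h = 769 - 33 = 736
// apron z = 736 - 76 = 660
translate([284, 446, 736]) cube([1703, 626, 33]);
translate([320, 482, 0]) cube([62, 62, 736]);
translate([1889, 482, 0]) cube([62, 62, 736]);
translate([320, 974, 0]) cube([62, 62, 736]);
translate([1889, 974, 0]) cube([62, 62, 736]);
translate([382, 482, 660]) cube([1507, 62, 76]);
translate([382, 974, 660]) cube([1507, 62, 76]);
translate([320, 544, 660]) cube([62, 430, 76]);
translate([1889, 544, 660]) cube([62, 430, 76]);


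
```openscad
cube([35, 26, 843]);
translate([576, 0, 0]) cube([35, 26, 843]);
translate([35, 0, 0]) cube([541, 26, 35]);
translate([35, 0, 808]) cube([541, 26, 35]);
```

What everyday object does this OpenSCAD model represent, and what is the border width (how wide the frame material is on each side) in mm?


A picture frame. The border width is 35 mm.

Four thin pieces enclosing a rectangular opening — a picture frame. The two full-height stiles are 843 mm tall; the top rail sits at z = 808 and is 35 mm tall, so the border above the opening is 843 − 808 = 35 mm, matching the stile x-width.


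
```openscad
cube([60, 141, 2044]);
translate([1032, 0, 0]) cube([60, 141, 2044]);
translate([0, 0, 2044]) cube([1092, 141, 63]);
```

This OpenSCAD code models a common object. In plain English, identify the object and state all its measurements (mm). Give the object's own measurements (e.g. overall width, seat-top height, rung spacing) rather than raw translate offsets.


A door frame. The clear opening is 972 mm wide and 2044 mm high. Two 60 mm wide jambs, 141 mm deep, stand either side of the opening from the floor to the top of the opening. A 63 mm thick head sits across the top of both jambs, spanning the full outside width of the frame.


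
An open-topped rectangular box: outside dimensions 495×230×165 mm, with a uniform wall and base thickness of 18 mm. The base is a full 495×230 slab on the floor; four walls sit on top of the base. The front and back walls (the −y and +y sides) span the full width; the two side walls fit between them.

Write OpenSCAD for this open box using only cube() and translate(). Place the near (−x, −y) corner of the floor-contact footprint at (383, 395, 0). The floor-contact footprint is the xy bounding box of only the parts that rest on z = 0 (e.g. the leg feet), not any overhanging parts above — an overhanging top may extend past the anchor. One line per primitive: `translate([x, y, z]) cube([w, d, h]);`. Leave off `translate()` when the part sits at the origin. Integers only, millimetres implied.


translate([383, 395, 0]) cube([495, 230, 18]);
translate([383, 395, 18]) cube([495, 18, 147]);
translate([383, 607, 18]) cube([495, 18, 147]);
translate([383, 413, 18]) cube([18, 194, 147]);
translate([860, 413, 18]) cube([18, 194, 147]);


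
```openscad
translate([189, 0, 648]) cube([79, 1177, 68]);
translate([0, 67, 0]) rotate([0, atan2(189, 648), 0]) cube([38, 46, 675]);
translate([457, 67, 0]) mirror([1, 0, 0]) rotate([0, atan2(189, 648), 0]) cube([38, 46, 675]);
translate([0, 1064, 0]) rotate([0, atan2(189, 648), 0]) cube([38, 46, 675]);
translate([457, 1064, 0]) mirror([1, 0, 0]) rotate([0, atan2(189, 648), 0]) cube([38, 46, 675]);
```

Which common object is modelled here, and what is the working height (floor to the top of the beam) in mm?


A sawhorse. The overall height is 716 mm.

A beam across two mirrored pairs of raked legs — a sawhorse. The beam's underside is at z = 648 (matching the legs' vertical rise in atan2(189, 648)) and the beam is 68 mm tall, so its top is at 648 + 68 = 716 mm. The raked legs top out at the beam's underside, so that is the highest point.


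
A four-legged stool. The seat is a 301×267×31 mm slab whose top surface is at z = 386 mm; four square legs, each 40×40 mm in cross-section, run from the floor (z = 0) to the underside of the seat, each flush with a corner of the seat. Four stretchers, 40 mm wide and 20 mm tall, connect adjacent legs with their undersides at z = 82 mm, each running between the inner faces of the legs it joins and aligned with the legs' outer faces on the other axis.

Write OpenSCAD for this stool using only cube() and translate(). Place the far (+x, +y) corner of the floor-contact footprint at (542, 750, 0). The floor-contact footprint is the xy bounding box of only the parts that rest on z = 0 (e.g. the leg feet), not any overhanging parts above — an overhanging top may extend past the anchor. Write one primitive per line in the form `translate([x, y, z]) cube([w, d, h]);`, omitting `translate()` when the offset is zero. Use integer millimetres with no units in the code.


translate([241, 483, 355]) cube([301, 267, 31]);
translate([241, 483, 0]) cube([40, 40, 355]);
translate([502, 483, 0]) cube([40, 40, 355]);
translate([241, 710, 0]) cube([40, 40, 355]);
translate([502, 710, 0]) cube([40, 40, 355]);
translate([281, 483, 82]) cube([221, 40, 20]);
translate([281, 710, 82]) cube([221, 40, 20]);
translate([241, 523, 82]) cube([40, 187, 20]);
translate([502, 523, 82]) cube([40, 187, 20]);


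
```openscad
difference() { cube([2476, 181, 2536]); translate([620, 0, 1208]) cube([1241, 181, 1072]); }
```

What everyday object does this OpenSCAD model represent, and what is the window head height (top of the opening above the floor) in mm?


A wall with a window opening. The window head height is 2280 mm.

A wall with a rectangular opening subtracted — a window. Sill at z = 1208, opening 1072 mm tall, so the head is at 1208 + 1072 = 2280 mm.


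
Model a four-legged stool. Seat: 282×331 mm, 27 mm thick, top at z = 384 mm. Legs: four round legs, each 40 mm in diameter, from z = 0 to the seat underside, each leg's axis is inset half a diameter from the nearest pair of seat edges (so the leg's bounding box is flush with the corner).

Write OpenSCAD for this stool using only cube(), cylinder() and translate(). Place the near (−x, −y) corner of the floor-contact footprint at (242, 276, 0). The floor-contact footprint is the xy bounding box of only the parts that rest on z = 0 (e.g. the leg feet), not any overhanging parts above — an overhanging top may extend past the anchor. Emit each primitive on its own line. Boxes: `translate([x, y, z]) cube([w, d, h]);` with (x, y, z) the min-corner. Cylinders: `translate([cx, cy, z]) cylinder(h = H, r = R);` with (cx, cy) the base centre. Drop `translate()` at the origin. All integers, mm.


translate([242, 276, 357]) cube([282, 331, 27]);
translate([262, 296, 0]) cylinder(h = 357, r = 20);
translate([504, 296, 0]) cylinder(h = 357, r = 20);
translate([262, 587, 0]) cylinder(h = 357, r = 20);
translate([504, 587, 0]) cylinder(h = 357, r = 20);


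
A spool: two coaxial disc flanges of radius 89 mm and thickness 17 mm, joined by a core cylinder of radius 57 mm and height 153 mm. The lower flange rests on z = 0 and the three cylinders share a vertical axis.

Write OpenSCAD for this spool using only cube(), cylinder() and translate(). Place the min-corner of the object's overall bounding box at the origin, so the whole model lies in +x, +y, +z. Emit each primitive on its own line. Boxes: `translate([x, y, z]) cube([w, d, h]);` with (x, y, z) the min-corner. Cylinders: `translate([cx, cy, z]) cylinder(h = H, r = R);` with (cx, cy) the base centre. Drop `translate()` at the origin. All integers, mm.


translate([89, 89, 0]) cylinder(h = 17, r = 89);
translate([89, 89, 17]) cylinder(h = 153, r = 57);
translate([89, 89, 170]) cylinder(h = 17, r = 89);


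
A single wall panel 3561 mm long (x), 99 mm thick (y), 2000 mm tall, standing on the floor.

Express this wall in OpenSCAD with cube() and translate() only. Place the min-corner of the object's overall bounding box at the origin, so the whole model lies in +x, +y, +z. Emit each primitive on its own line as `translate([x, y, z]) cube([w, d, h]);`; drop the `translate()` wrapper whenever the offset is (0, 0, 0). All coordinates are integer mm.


cube([3561, 99, 2000]);


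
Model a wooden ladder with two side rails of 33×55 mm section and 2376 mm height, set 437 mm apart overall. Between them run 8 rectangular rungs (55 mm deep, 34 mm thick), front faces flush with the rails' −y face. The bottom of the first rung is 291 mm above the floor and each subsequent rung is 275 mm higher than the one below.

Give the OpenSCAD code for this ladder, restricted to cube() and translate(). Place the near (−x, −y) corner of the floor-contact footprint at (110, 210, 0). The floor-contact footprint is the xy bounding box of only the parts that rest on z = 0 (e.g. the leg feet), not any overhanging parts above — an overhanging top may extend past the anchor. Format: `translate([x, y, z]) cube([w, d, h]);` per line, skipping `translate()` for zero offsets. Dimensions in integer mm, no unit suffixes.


translate([110, 210, 0]) cube([33, 55, 2376]);
translate([514, 210, 0]) cube([33, 55, 2376]);
translate([143, 210, 291]) cube([371, 55, 34]);
translate([143, 210, 566]) cube([371, 55, 34]);
translate([143, 210, 841]) cube([371, 55, 34]);
translate([143, 210, 1116]) cube([371, 55, 34]);
translate([143, 210, 1391]) cube([371, 55, 34]);
translate([143, 210, 1666]) cube([371, 55, 34]);
translate([143, 210, 1941]) cube([371, 55, 34]);
translate([143, 210, 2216]) cube([371, 55, 34]);


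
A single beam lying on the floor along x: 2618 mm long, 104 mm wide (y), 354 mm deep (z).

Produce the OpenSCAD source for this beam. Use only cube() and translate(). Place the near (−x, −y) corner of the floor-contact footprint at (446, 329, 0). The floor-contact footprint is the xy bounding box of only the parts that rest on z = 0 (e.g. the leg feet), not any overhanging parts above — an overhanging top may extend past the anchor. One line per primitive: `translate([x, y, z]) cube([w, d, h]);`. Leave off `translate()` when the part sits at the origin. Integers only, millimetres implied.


translate([446, 329, 0]) cube([2618, 104, 354]);


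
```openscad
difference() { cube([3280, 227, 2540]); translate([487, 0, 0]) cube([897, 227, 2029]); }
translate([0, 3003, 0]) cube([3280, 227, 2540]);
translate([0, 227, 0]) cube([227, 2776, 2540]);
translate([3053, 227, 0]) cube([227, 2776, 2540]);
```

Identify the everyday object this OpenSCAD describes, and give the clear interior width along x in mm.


A single room. The interior width is 2826 mm.

Four walls enclosing a rectangle with a door in the front wall — a room. Outside width 3280 minus two 227 mm walls gives 2826 mm.


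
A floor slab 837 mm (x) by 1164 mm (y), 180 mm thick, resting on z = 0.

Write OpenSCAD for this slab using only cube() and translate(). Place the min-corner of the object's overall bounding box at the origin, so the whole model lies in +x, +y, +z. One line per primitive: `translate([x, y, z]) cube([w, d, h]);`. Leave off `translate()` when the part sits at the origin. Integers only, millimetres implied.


cube([837, 1164, 180]);


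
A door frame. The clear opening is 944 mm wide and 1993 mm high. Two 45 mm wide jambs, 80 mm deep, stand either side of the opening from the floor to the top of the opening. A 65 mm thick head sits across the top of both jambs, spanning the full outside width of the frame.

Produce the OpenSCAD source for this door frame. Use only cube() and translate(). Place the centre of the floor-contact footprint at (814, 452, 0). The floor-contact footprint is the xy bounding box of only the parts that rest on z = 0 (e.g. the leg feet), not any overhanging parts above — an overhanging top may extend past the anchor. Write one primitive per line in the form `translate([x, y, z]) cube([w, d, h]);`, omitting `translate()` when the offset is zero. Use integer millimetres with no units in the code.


translate([297, 412, 0]) cube([45, 80, 1993]);
translate([1286, 412, 0]) cube([45, 80, 1993]);
translate([297, 412, 1993]) cube([1034, 80, 65]);


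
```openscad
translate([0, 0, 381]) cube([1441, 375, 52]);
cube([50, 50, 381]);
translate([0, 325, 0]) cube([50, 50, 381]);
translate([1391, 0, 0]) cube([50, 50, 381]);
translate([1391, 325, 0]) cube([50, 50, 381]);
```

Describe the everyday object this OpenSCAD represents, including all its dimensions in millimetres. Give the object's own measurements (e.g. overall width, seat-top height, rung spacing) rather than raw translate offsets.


A bench: a 1441×375 mm seat slab, 52 mm thick, top at z = 433 mm, on four 50×50 mm square legs flush with the seat corners and standing on z = 0.


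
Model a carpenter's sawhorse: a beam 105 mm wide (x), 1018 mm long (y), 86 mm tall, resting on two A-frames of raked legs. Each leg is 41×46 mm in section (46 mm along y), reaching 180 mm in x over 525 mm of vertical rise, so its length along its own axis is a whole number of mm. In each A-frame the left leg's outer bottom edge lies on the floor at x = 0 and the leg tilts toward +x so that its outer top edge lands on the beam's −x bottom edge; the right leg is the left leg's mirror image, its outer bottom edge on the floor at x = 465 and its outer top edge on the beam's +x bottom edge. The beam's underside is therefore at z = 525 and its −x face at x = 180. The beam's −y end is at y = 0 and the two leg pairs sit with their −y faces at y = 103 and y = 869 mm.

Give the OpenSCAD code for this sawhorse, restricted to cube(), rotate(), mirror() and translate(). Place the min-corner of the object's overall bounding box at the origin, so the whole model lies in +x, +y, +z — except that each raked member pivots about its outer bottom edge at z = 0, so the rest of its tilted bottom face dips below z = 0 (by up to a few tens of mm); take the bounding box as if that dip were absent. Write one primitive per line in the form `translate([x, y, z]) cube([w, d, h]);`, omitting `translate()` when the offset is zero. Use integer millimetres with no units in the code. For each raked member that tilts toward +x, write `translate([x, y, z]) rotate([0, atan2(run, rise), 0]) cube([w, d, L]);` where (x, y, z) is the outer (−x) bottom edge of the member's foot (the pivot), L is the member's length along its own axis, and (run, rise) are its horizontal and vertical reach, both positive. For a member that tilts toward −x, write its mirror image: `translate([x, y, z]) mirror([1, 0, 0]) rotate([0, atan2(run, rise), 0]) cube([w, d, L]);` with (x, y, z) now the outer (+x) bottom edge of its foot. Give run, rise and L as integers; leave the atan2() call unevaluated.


translate([180, 0, 525]) cube([105, 1018, 86]);
translate([0, 103, 0]) rotate([0, atan2(180, 525), 0]) cube([41, 46, 555]);
translate([465, 103, 0]) mirror([1, 0, 0]) rotate([0, atan2(180, 525), 0]) cube([41, 46, 555]);
translate([0, 869, 0]) rotate([0, atan2(180, 525), 0]) cube([41, 46, 555]);
translate([465, 869, 0]) mirror([1, 0, 0]) rotate([0, atan2(180, 525), 0]) cube([41, 46, 555]);


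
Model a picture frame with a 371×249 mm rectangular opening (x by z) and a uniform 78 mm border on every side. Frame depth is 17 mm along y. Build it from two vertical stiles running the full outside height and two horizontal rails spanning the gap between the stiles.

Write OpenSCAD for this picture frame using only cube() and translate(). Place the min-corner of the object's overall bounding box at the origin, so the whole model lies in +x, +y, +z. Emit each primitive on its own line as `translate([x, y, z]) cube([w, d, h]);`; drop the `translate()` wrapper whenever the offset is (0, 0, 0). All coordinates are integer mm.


cube([78, 17, 405]);
translate([449, 0, 0]) cube([78, 17, 405]);
translate([78, 0, 0]) cube([371, 17, 78]);
translate([78, 0, 327]) cube([371, 17, 78]);


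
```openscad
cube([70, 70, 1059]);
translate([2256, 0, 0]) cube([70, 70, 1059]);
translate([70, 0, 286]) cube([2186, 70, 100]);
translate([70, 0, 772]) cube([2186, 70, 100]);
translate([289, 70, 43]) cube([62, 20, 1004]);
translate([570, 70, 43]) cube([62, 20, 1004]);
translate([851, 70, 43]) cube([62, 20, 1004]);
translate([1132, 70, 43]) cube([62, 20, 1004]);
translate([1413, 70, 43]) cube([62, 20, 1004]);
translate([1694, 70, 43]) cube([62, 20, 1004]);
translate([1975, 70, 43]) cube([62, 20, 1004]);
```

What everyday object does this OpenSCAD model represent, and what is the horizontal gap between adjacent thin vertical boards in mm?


A fence section. The picket gap is 219 mm.

Two posts, two rails, 7 pickets — a fence section. Span 2186 mm holds 7 pickets of 62 mm with 8 equal gaps: ⌊(2186 − 7·62) / 8⌋ = 219 mm.


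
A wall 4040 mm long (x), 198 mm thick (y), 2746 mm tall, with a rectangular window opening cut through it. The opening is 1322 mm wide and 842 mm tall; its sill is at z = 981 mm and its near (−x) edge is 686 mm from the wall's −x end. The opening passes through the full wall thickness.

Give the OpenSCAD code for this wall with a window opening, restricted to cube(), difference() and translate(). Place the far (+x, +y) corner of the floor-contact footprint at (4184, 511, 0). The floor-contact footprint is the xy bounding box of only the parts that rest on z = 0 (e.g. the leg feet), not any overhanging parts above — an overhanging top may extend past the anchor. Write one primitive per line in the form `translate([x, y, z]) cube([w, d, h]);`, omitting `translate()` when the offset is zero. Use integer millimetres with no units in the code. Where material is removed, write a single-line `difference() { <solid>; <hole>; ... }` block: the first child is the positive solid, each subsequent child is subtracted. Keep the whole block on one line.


difference() { translate([144, 313, 0]) cube([4040, 198, 2746]); translate([830, 313, 981]) cube([1322, 198, 842]); }


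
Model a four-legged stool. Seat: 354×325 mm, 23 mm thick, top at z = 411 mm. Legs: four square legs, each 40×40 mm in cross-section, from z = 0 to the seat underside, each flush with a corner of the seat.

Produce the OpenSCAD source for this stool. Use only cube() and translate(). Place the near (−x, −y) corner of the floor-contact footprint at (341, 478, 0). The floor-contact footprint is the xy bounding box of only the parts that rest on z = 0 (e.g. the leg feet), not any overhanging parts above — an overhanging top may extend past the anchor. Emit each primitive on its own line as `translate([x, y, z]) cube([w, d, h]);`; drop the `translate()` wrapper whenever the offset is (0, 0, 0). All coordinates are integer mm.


translate([341, 478, 388]) cube([354, 325, 23]);
translate([341, 478, 0]) cube([40, 40, 388]);
translate([655, 478, 0]) cube([40, 40, 388]);
translate([341, 763, 0]) cube([40, 40, 388]);
translate([655, 763, 0]) cube([40, 40, 388]);


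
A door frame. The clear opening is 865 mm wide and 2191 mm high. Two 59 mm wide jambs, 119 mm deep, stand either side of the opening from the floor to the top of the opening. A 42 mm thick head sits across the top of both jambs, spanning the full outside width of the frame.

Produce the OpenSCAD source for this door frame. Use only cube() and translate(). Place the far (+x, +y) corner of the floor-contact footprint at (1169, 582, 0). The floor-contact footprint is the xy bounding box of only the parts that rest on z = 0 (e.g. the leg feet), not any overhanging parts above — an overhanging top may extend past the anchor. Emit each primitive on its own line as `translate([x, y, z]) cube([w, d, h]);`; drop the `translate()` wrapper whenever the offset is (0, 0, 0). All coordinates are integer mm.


translate([186, 463, 0]) cube([59, 119, 2191]);
translate([1110, 463, 0]) cube([59, 119, 2191]);
translate([186, 463, 2191]) cube([983, 119, 42]);


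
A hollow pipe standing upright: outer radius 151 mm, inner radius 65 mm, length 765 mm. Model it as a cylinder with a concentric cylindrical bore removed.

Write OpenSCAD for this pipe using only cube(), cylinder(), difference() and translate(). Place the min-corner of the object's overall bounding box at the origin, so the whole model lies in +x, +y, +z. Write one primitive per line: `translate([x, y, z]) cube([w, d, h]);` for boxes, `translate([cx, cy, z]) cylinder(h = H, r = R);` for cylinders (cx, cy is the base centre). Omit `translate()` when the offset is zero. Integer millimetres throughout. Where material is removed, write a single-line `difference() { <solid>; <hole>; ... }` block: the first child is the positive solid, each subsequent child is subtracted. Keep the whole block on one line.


difference() { translate([151, 151, 0]) cylinder(h = 765, r = 151); translate([151, 151, 0]) cylinder(h = 765, r = 65); }


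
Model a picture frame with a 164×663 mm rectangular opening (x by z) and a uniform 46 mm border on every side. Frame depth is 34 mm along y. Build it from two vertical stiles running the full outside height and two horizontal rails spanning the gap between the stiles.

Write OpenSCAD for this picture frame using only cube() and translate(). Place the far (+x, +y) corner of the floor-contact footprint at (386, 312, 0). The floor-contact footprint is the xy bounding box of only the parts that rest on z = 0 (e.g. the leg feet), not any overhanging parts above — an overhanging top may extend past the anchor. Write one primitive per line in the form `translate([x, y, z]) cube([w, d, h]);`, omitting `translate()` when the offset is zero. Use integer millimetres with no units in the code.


translate([130, 278, 0]) cube([46, 34, 755]);
translate([340, 278, 0]) cube([46, 34, 755]);
translate([176, 278, 0]) cube([164, 34, 46]);
translate([176, 278, 709]) cube([164, 34, 46]);


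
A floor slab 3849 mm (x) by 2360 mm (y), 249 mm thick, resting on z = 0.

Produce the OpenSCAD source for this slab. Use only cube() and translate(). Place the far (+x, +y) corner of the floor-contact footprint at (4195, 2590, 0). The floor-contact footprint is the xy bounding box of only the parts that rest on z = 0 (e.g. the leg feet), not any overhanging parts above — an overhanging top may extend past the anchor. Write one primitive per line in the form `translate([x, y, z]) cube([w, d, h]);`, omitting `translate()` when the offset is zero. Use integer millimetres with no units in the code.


translate([346, 230, 0]) cube([3849, 2360, 249]);


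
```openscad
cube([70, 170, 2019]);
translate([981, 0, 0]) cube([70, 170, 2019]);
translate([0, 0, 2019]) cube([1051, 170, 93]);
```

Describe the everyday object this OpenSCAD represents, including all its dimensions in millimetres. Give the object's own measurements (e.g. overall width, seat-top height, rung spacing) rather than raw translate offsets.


A door frame. The clear opening is 911 mm wide and 2019 mm high. Two 70 mm wide jambs, 170 mm deep, stand either side of the opening from the floor to the top of the opening. A 93 mm thick head sits across the top of both jambs, spanning the full outside width of the frame.


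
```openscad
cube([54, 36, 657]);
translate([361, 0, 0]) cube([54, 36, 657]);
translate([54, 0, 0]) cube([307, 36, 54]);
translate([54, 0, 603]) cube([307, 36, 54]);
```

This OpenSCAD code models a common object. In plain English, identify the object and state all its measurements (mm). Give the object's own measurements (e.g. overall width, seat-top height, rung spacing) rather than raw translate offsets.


A rectangular picture frame lying in the x–z plane (depth along y). The opening is 307 mm wide (x) by 549 mm tall (z), surrounded by a border 54 mm wide on all four sides. The frame is 36 mm deep and is made of two full-height vertical stiles with two horizontal rails fitted between them.


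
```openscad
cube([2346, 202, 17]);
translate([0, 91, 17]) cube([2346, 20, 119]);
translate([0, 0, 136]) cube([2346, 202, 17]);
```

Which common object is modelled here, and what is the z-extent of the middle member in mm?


An I-beam. The web height is 119 mm.

Two wide flanges with a thin centred web — an I-beam. Overall 153 mm minus two 17 mm flanges gives a web of 153 − 2·17 = 119 mm.


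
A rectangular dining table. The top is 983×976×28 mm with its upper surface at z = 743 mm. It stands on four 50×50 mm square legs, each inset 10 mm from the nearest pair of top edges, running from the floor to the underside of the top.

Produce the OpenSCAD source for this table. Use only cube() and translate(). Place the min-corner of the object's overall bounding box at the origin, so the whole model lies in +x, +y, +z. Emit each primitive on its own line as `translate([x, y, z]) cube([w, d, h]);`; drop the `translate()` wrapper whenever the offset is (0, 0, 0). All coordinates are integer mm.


// leg_h = 743 - 28 = 715
translate([0, 0, 715]) cube([983, 976, 28]);
translate([10, 10, 0]) cube([50, 50, 715]);
translate([923, 10, 0]) cube([50, 50, 715]);
translate([10, 916, 0]) cube([50, 50, 715]);
translate([923, 916, 0]) cube([50, 50, 715]);


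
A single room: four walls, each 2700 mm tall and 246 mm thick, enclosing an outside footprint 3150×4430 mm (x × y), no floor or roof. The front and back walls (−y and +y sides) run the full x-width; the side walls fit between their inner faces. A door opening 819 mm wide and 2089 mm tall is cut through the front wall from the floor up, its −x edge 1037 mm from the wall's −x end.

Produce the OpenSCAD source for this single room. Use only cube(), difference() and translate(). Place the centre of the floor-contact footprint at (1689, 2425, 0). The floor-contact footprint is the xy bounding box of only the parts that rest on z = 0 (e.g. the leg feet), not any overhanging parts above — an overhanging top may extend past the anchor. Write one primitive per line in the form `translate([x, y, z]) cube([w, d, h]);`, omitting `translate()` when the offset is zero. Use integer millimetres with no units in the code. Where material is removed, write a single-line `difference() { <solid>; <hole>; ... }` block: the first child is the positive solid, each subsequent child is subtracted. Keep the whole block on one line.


difference() { translate([114, 210, 0]) cube([3150, 246, 2700]); translate([1151, 210, 0]) cube([819, 246, 2089]); }
translate([114, 4394, 0]) cube([3150, 246, 2700]);
translate([114, 456, 0]) cube([246, 3938, 2700]);
translate([3018, 456, 0]) cube([246, 3938, 2700]);


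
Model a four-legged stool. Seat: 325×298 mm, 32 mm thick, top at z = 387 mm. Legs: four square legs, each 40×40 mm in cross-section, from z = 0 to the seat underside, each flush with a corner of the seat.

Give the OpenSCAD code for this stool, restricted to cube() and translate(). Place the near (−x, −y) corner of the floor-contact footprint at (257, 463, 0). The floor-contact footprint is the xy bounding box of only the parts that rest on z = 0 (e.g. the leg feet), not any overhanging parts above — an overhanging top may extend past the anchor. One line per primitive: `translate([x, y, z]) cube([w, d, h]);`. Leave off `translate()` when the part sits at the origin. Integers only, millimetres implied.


translate([257, 463, 355]) cube([325, 298, 32]);
translate([257, 463, 0]) cube([40, 40, 355]);
translate([542, 463, 0]) cube([40, 40, 355]);
translate([257, 721, 0]) cube([40, 40, 355]);
translate([542, 721, 0]) cube([40, 40, 355]);


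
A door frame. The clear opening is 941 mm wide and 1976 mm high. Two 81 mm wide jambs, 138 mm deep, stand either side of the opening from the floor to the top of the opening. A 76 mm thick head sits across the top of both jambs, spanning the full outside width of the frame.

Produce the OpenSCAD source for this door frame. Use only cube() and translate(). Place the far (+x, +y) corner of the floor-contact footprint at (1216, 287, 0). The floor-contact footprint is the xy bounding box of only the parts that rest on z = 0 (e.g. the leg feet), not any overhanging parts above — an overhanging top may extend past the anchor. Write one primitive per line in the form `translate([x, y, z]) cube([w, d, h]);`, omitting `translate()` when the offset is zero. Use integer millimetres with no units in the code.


translate([113, 149, 0]) cube([81, 138, 1976]);
translate([1135, 149, 0]) cube([81, 138, 1976]);
translate([113, 149, 1976]) cube([1103, 138, 76]);


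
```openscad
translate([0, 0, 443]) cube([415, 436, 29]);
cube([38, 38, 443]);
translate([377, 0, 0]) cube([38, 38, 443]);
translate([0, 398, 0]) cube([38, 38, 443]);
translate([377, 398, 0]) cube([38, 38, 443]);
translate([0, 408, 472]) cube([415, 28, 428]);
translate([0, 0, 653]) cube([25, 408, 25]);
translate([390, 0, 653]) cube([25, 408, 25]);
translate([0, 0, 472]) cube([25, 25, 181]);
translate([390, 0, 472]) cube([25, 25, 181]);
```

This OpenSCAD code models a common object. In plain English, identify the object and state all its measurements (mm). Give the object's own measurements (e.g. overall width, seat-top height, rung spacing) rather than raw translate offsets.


A chair. The seat is a 415×436×29 mm slab with its top at z = 472 mm, on four 38×38 mm corner legs (flush with the seat edges, standing on z = 0). A flat backrest 28 mm thick, 428 mm tall, spans the full seat width and rises from the seat top along its +y edge, rear face flush with the rear of the seat. Two armrests of 25×25 mm section run along each side from the seat's front edge to the front of the backrest, top faces 206 mm above the seat top and outer faces flush with the seat's x-edges; a 25×25 mm post under the front of each armrest stands on the seat at the front corner.


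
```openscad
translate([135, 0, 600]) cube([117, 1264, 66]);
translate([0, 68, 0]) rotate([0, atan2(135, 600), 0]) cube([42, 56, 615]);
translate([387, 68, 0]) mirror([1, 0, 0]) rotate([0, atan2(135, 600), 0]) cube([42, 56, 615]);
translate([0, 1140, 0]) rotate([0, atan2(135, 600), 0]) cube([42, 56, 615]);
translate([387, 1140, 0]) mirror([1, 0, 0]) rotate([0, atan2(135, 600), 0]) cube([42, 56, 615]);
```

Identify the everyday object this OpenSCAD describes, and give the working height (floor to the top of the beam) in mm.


A sawhorse. The overall height is 666 mm.

A beam across two mirrored pairs of raked legs — a sawhorse. The beam's underside is at z = 600 (matching the legs' vertical rise in atan2(135, 600)) and the beam is 66 mm tall, so its top is at 600 + 66 = 666 mm. The raked legs top out at the beam's underside, so that is the highest point.


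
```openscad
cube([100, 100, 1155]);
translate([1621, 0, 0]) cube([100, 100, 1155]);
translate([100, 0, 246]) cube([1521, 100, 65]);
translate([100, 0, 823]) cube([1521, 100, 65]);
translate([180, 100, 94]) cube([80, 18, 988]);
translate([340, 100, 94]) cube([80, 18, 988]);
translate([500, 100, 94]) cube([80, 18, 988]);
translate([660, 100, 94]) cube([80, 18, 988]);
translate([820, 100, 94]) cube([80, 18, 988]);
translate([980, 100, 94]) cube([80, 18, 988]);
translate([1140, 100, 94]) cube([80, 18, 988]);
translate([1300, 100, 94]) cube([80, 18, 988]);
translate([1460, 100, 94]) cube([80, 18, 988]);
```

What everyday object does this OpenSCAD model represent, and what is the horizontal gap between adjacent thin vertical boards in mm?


A fence section. The picket gap is 80 mm.

Two posts, two rails, 9 pickets — a fence section. Span 1521 mm holds 9 pickets of 80 mm with 10 equal gaps: ⌊(1521 − 9·80) / 10⌋ = 80 mm.


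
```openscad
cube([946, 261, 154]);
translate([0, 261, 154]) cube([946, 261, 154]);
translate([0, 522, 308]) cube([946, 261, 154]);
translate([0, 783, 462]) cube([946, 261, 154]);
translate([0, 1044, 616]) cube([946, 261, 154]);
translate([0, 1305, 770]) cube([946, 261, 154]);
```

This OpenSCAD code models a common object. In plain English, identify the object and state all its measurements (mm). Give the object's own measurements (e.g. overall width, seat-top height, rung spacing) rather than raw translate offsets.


A straight staircase of 6 solid steps. Each step is 946 mm wide (x), 261 mm deep (y, the going) and 154 mm tall (the rise). The first step rests on the floor; each subsequent step sits one going further in +y and one rise higher in +z, directly behind and above the previous step with no overlap.


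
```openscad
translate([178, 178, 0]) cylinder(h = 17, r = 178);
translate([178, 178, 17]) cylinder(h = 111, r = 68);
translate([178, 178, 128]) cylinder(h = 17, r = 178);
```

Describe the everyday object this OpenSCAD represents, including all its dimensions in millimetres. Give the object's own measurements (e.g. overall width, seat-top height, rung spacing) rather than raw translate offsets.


A spool: two coaxial disc flanges of radius 178 mm and thickness 17 mm, joined by a core cylinder of radius 68 mm and height 111 mm. The lower flange rests on z = 0 and the three cylinders share a vertical axis.


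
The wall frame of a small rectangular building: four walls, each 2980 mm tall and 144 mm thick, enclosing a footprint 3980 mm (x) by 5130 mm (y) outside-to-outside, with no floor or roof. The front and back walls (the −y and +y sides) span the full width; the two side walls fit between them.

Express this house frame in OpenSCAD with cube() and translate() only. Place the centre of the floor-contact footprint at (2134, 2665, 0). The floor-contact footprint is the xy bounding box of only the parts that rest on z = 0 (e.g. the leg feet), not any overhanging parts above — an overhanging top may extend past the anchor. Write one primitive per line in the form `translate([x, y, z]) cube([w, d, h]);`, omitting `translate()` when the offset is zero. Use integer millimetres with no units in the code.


translate([144, 100, 0]) cube([3980, 144, 2980]);
translate([144, 5086, 0]) cube([3980, 144, 2980]);
translate([144, 244, 0]) cube([144, 4842, 2980]);
translate([3980, 244, 0]) cube([144, 4842, 2980]);


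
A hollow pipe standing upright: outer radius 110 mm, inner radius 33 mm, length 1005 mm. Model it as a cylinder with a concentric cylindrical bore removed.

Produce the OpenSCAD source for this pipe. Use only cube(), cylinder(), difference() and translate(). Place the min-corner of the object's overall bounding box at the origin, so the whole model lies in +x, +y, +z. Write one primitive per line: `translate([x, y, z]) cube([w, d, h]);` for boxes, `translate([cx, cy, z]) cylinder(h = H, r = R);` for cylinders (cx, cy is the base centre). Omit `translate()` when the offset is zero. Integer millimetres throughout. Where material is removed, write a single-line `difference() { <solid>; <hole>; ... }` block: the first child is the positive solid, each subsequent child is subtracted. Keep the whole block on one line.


difference() { translate([110, 110, 0]) cylinder(h = 1005, r = 110); translate([110, 110, 0]) cylinder(h = 1005, r = 33); }


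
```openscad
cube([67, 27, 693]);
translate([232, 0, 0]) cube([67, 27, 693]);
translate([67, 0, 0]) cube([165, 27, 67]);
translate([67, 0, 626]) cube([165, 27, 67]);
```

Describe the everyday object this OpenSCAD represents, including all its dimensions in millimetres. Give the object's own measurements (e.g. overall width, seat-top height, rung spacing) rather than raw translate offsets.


A rectangular picture frame lying in the x–z plane (depth along y). The opening is 165 mm wide (x) by 559 mm tall (z), surrounded by a border 67 mm wide on all four sides. The frame is 27 mm deep and is made of two full-height vertical stiles with two horizontal rails fitted between them.


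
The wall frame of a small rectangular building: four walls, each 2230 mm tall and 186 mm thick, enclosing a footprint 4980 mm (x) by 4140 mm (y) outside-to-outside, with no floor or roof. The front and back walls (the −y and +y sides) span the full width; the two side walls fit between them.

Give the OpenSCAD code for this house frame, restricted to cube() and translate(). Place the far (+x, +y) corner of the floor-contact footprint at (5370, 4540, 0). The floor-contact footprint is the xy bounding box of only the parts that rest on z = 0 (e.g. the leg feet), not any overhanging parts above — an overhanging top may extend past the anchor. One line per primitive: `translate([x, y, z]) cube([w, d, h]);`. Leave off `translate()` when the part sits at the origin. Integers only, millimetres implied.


translate([390, 400, 0]) cube([4980, 186, 2230]);
translate([390, 4354, 0]) cube([4980, 186, 2230]);
translate([390, 586, 0]) cube([186, 3768, 2230]);
translate([5184, 586, 0]) cube([186, 3768, 2230]);
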